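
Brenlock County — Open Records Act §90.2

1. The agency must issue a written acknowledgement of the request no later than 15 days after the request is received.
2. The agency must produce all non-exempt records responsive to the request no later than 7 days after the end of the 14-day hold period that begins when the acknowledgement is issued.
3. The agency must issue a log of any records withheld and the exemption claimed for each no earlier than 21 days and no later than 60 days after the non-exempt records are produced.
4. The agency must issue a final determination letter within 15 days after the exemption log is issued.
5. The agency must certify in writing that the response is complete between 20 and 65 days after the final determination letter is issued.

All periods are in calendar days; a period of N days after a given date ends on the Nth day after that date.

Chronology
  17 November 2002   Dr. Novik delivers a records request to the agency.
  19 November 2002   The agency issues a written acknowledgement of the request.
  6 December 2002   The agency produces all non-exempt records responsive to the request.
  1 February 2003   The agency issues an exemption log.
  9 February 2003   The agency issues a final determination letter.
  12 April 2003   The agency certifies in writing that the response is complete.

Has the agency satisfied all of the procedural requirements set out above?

(1) due by 17 November 2002 + 15 days = 2 December 2002; 19 November 2002 is within that limit.
(2) due by 3 December 2002 + 7 days = 10 December 2002; completed 6 December 2002, before the deadline.
(3) the permitted window runs from 6 December 2002 + 21 = 27 December 2002 to 6 December 2002 + 60 = 4 February 2003; done 1 February 2003 — within the window.
(4) due by 1 February 2003 + 15 days = 16 February 2003; done 9 February 2003 — timely.
(5) the permitted window runs from 9 February 2003 + 20 = 1 March 2003 to 9 February 2003 + 65 = 15 April 2003; done 12 April 2003, which is between those dates.

Yes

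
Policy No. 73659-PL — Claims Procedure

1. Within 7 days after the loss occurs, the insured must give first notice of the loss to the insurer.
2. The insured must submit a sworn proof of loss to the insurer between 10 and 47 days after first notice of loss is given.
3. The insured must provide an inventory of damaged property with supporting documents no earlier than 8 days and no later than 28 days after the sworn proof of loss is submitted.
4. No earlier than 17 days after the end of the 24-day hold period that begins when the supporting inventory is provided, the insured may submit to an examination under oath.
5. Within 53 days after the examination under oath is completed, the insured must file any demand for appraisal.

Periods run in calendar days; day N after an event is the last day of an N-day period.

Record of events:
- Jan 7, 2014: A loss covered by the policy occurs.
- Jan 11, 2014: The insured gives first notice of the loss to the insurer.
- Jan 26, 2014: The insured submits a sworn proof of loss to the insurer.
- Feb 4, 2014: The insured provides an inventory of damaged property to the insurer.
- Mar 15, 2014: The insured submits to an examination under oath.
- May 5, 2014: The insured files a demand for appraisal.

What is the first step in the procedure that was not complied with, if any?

Step 4

(1) due by Jan 7, 2014 + 7 days = Jan 14, 2014; done Jan 11, 2014 — timely.
(2) the permitted window runs from Jan 11, 2014 + 10 = Jan 21, 2014 to Jan 11, 2014 + 47 = Feb 27, 2014; done Jan 26, 2014, which is between those dates.
(3) the permitted window runs from Jan 26, 2014 + 8 = Feb 3, 2014 to Jan 26, 2014 + 28 = Feb 23, 2014; done Feb 4, 2014, which is between those dates.
(4) permitted from Feb 28, 2014 + 17 days = Mar 17, 2014 onward; Mar 15, 2014 is 2 days before the earliest permitted date.
Later steps need not be reached.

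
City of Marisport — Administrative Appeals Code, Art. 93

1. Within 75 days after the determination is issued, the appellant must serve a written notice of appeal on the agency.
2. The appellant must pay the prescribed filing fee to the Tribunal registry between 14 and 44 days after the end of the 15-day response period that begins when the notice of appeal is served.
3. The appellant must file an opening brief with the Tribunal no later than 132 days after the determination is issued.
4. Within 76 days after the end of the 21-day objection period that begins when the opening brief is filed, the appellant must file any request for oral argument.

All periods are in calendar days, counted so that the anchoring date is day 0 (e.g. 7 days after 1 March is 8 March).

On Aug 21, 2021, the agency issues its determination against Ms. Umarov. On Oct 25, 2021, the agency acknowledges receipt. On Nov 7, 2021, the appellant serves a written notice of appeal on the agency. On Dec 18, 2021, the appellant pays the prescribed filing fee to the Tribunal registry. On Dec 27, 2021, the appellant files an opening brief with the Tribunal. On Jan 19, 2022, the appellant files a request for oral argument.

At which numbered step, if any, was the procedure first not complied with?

Step 1

(1) due by Aug 21, 2021 + 75 days = Nov 4, 2021; not done until Nov 7, 2021, 3 days after the deadline.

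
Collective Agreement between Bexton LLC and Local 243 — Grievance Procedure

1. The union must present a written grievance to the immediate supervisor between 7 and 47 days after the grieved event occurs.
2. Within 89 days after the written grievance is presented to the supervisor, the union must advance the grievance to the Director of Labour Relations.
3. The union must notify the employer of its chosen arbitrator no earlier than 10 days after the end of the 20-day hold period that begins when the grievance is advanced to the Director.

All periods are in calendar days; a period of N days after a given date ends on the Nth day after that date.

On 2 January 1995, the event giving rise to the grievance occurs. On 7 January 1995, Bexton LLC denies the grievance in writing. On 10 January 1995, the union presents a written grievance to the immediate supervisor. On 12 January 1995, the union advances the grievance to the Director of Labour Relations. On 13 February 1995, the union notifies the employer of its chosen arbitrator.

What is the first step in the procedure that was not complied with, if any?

(1) the permitted window runs from 2 January 1995 + 7 = 9 January 1995 to 2 January 1995 + 47 = 18 February 1995; done 10 January 1995, which is between those dates.
(2) due by 10 January 1995 + 89 days = 9 April 1995; completed 12 January 1995, before the deadline.
(3) permitted from 1 February 1995 + 10 days = 11 February 1995 onward; done 13 February 1995, after the minimum wait.

None — every step was satisfied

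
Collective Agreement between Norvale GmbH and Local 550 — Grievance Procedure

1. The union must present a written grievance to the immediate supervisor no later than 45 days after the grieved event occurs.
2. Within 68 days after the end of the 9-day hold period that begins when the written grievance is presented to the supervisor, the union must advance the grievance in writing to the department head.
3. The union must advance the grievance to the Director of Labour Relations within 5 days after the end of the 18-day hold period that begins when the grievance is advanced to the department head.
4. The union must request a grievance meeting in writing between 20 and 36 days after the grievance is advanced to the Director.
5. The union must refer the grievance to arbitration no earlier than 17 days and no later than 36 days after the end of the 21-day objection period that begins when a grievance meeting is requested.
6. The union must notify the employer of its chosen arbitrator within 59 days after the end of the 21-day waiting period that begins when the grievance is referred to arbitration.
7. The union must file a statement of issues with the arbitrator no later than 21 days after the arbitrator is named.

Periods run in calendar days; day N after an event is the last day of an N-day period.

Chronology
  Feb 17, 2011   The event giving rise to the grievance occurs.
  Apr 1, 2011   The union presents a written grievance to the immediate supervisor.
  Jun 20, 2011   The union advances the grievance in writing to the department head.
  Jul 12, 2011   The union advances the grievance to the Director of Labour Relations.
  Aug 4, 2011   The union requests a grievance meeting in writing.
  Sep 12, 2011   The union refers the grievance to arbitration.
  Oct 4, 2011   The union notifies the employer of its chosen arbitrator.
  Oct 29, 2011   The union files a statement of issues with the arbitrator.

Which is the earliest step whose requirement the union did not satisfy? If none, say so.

Step 2

(1) due by Feb 17, 2011 + 45 days = Apr 3, 2011; done Apr 1, 2011 — timely.
(2) due by Apr 10, 2011 + 68 days = Jun 17, 2011; not done until Jun 20, 2011, 3 days after the deadline.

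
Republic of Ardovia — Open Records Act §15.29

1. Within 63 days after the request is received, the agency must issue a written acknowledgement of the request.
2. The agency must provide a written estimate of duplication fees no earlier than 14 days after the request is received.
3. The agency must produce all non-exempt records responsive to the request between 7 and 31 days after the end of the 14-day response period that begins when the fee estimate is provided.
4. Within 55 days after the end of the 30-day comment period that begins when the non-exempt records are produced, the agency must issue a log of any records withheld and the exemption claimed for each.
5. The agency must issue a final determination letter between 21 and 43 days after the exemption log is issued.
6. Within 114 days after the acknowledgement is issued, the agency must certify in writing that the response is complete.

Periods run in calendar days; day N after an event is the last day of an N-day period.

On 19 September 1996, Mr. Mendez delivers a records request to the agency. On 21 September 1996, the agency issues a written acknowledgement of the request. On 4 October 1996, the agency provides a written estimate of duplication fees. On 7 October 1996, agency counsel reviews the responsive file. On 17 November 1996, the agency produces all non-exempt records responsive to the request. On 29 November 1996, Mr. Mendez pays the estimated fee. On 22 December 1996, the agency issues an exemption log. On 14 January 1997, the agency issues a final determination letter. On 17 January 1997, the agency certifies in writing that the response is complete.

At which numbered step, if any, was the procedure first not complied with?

Step 1 — counting 63 days from 19 September 1996 (when the request is received) gives a deadline of 21 November 1996; done 21 September 1996 — timely.
Step 2 — must wait 14 days from 19 September 1996 (when the request is received), so not before 3 October 1996; 4 October 1996 is on or after that date.
Step 3 — 7 and 31 days from 18 October 1996 (end of the 14-day response period, which began when the fee estimate is provided on 4 October 1996) are 25 October 1996 and 18 November 1996 respectively; done 17 November 1996, which is between those dates.
Step 4 — counting 55 days from 17 December 1996 (end of the 30-day comment period, which began when the non-exempt records are produced on 17 November 1996) gives a deadline of 10 February 1997; completed 22 December 1996, before the deadline.
Step 5 — 21 and 43 days from 22 December 1996 (when the exemption log is issued) are 12 January 1997 and 3 February 1997 respectively; 14 January 1997 falls inside that range.
Step 6 — counting 114 days from 21 September 1996 (when the acknowledgement is issued) gives a deadline of 13 January 1997; not done until 17 January 1997, 4 days after the deadline.

Step 6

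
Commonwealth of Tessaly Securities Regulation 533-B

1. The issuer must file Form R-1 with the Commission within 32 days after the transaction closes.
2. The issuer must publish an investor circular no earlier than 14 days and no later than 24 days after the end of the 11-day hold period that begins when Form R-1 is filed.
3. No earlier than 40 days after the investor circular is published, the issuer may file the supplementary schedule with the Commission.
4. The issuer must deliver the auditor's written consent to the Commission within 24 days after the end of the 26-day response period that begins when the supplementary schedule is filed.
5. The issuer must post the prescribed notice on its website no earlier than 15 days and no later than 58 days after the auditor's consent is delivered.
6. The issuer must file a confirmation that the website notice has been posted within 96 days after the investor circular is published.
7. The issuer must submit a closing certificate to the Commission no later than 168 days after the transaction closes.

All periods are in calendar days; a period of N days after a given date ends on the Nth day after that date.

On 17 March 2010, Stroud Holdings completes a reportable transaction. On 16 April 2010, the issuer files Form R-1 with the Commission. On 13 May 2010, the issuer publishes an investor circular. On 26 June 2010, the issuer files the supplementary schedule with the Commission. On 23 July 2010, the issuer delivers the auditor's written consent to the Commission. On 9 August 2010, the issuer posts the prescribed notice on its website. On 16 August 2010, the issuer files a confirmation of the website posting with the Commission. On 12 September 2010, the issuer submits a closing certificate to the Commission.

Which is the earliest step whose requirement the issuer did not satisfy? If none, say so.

Step 1 — counting 32 days from 17 March 2010 (when the transaction closes) gives a deadline of 18 April 2010; done 16 April 2010 — timely.
Step 2 — 14 and 24 days from 27 April 2010 (end of the 11-day hold period, which began when Form R-1 is filed on 16 April 2010) are 11 May 2010 and 21 May 2010 respectively; done 13 May 2010, which is between those dates.
Step 3 — must wait 40 days from 13 May 2010 (when the investor circular is published), so not before 22 June 2010; 26 June 2010 is on or after that date.
Step 4 — counting 24 days from 22 July 2010 (end of the 26-day response period, which began when the supplementary schedule is filed on 26 June 2010) gives a deadline of 15 August 2010; completed 23 July 2010, before the deadline.
Step 5 — 15 and 58 days from 23 July 2010 (when the auditor's consent is delivered) are 7 August 2010 and 19 September 2010 respectively; 9 August 2010 falls inside that range.
Step 6 — counting 96 days from 13 May 2010 (when the investor circular is published) gives a deadline of 17 August 2010; completed 16 August 2010, before the deadline.
Step 7 — counting 168 days from 17 March 2010 (when the transaction closes) gives a deadline of 1 September 2010; 12 September 2010 misses that deadline by 11 days.
The procedure was therefore not followed at step 7.

Step 7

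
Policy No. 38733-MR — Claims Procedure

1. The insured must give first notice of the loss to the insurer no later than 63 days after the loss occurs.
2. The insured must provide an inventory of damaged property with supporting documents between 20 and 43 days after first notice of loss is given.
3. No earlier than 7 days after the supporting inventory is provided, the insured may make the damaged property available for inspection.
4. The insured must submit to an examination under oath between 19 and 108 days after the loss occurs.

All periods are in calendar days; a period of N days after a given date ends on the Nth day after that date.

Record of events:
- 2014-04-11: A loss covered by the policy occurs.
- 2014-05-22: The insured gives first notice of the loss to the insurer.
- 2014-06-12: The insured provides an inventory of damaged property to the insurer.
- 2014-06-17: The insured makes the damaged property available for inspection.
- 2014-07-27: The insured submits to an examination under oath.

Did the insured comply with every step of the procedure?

(1) due by 2014-04-11 + 63 days = 2014-06-13; 2014-05-22 is within that limit.
(2) the permitted window runs from 2014-05-22 + 20 = 2014-06-11 to 2014-05-22 + 43 = 2014-07-04; 2014-06-12 falls inside that range.
(3) permitted from 2014-06-12 + 7 days = 2014-06-19 onward; 2014-06-17 is 2 days before the earliest permitted date.
The procedure was therefore not followed at step 3.

No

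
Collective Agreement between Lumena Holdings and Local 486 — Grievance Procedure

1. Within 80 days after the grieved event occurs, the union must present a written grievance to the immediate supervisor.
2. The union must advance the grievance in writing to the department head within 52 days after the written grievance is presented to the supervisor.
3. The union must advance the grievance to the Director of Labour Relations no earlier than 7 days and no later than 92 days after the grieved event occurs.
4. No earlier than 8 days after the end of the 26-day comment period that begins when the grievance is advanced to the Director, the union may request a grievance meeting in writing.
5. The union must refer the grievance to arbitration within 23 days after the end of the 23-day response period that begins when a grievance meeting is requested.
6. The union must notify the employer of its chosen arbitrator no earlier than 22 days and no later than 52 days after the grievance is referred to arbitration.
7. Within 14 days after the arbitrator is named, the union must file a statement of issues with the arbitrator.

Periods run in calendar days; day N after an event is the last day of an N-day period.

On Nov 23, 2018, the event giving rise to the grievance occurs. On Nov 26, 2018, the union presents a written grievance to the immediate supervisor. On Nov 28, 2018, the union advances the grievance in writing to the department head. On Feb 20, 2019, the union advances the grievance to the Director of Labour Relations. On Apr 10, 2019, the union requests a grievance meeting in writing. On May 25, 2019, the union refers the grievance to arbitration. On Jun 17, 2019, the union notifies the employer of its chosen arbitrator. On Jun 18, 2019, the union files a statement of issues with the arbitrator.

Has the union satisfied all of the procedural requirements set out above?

Yes

Step 1: 80 days after Nov 23, 2018 (when the grieved event occurs) is Feb 11, 2019; done Nov 26, 2018 — timely.
Step 2: 52 days after Nov 26, 2018 (when the written grievance is presented to the supervisor) is Jan 17, 2019; done Nov 28, 2018 — timely.
Step 3: the window is 7–92 days after Nov 23, 2018 (when the grieved event occurs), so Nov 30, 2018 through Feb 23, 2019; done Feb 20, 2019 — within the window.
Step 4: the earliest permitted date is 8 days after Mar 18, 2019 (end of the 26-day comment period, which began when the grievance is advanced to the Director on Feb 20, 2019), i.e. Mar 26, 2019; done Apr 10, 2019, after the minimum wait.
Step 5: 23 days after May 3, 2019 (end of the 23-day response period, which began when a grievance meeting is requested on Apr 10, 2019) is May 26, 2019; completed May 25, 2019, before the deadline.
Step 6: the window is 22–52 days after May 25, 2019 (when the grievance is referred to arbitration), so Jun 16, 2019 through Jul 16, 2019; done Jun 17, 2019, which is between those dates.
Step 7: 14 days after Jun 17, 2019 (when the arbitrator is named) is Jul 1, 2019; Jun 18, 2019 is within that limit.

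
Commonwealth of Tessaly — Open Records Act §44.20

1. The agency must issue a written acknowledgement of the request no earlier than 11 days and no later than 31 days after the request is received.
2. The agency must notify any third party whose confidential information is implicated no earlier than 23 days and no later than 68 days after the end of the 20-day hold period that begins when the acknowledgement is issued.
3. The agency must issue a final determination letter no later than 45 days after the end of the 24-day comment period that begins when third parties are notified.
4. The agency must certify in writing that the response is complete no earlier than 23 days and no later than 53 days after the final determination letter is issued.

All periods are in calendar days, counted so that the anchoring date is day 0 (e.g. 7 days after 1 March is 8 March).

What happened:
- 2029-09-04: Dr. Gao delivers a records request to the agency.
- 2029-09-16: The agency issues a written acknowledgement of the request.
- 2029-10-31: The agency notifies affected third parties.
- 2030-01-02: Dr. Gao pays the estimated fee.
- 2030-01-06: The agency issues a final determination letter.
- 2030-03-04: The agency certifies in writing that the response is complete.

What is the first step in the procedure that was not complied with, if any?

Step 4

Step 1 — 11 and 31 days from 2029-09-04 (when the request is received) are 2029-09-15 and 2029-10-05 respectively; done 2029-09-16, which is between those dates.
Step 2 — 23 and 68 days from 2029-10-06 (end of the 20-day hold period, which began when the acknowledgement is issued on 2029-09-16) are 2029-10-29 and 2029-12-13 respectively; done 2029-10-31 — within the window.
Step 3 — counting 45 days from 2029-11-24 (end of the 24-day comment period, which began when third parties are notified on 2029-10-31) gives a deadline of 2030-01-08; 2030-01-06 is within that limit.
Step 4 — 23 and 53 days from 2030-01-06 (when the final determination letter is issued) are 2030-01-29 and 2030-02-28 respectively; done 2030-03-04 — 4 days after the window closed.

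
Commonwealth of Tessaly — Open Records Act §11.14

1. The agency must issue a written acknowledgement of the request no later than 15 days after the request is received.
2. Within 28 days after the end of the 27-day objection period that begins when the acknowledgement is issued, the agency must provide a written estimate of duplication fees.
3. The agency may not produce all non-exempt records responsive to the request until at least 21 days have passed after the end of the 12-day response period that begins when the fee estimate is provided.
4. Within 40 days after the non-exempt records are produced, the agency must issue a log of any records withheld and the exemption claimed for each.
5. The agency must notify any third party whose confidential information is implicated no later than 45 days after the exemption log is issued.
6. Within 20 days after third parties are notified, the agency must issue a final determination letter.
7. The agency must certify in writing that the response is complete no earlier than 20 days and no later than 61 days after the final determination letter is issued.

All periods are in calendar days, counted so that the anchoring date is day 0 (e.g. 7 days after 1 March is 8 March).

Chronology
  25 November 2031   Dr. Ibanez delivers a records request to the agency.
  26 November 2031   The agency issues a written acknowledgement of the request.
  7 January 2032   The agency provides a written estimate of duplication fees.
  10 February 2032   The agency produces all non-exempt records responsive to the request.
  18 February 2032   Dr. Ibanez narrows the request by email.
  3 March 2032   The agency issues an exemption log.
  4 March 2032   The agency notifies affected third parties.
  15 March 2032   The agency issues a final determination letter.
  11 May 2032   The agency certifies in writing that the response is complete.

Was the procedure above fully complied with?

Yes

(1) due by 25 November 2031 + 15 days = 10 December 2031; 26 November 2031 is within that limit.
(2) due by 23 December 2031 + 28 days = 20 January 2032; done 7 January 2032 — timely.
(3) permitted from 19 January 2032 + 21 days = 9 February 2032 onward; 10 February 2032 is on or after that date.
(4) due by 10 February 2032 + 40 days = 21 March 2032; completed 3 March 2032, before the deadline.
(5) due by 3 March 2032 + 45 days = 17 April 2032; completed 4 March 2032, before the deadline.
(6) due by 4 March 2032 + 20 days = 24 March 2032; 15 March 2032 is within that limit.
(7) the permitted window runs from 15 March 2032 + 20 = 4 April 2032 to 15 March 2032 + 61 = 15 May 2032; done 11 May 2032 — within the window.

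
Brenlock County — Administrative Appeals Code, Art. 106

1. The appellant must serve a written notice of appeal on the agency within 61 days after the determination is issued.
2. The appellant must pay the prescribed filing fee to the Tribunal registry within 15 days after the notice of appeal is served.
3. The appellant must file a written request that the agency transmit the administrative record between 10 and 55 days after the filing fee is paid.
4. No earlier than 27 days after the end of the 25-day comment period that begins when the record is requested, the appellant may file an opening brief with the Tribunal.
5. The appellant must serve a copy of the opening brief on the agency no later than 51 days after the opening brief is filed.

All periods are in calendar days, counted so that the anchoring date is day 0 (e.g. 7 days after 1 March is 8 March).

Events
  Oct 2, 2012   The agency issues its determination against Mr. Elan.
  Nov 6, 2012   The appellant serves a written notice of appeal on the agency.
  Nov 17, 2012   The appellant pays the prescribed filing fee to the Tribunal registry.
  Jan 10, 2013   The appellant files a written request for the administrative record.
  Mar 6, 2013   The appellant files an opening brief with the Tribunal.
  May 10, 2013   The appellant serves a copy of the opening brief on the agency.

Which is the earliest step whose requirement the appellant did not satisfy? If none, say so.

Step 1 — counting 61 days from Oct 2, 2012 (when the determination is issued) gives a deadline of Dec 2, 2012; Nov 6, 2012 is within that limit.
Step 2 — counting 15 days from Nov 6, 2012 (when the notice of appeal is served) gives a deadline of Nov 21, 2012; completed Nov 17, 2012, before the deadline.
Step 3 — 10 and 55 days from Nov 17, 2012 (when the filing fee is paid) are Nov 27, 2012 and Jan 11, 2013 respectively; Jan 10, 2013 falls inside that range.
Step 4 — must wait 27 days from Feb 4, 2013 (end of the 25-day comment period, which began when the record is requested on Jan 10, 2013), so not before Mar 3, 2013; done Mar 6, 2013, after the minimum wait.
Step 5 — counting 51 days from Mar 6, 2013 (when the opening brief is filed) gives a deadline of Apr 26, 2013; done May 10, 2013 — 14 days late.
That is the first point of non-compliance.

Step 5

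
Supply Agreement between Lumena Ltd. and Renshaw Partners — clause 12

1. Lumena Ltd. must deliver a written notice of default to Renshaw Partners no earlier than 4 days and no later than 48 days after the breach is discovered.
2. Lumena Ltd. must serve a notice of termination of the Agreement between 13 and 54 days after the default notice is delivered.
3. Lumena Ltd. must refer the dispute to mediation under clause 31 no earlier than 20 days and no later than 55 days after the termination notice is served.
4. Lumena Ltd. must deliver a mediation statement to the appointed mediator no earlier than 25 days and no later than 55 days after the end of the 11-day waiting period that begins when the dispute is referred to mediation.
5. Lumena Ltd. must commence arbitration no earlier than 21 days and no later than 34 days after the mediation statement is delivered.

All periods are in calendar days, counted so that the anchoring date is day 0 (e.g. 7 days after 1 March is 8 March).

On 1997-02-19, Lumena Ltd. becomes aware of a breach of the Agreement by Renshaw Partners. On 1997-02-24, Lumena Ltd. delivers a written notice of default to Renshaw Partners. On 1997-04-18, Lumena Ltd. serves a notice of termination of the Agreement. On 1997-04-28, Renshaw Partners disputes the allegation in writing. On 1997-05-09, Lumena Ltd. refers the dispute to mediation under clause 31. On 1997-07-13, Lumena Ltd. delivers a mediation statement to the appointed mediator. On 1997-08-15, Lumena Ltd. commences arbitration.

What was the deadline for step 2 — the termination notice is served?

1997-04-19

Step 2 runs from 1997-02-24, when the default notice is delivered. The window is 13–54 days after 1997-02-24; it closes on 1997-04-19.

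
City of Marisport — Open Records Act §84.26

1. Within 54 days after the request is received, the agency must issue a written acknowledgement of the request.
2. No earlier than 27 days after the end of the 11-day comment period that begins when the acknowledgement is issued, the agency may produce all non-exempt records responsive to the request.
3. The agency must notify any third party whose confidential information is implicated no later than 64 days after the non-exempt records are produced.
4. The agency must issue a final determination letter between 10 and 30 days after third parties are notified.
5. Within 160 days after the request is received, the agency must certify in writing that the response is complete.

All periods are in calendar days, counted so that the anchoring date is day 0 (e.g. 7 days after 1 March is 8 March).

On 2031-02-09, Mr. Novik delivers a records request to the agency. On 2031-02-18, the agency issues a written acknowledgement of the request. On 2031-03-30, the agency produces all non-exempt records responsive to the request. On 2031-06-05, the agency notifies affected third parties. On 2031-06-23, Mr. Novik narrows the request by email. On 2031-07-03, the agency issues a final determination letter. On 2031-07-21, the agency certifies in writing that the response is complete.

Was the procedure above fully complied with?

(1) due by 2031-02-09 + 54 days = 2031-04-04; 2031-02-18 is within that limit.
(2) permitted from 2031-03-01 + 27 days = 2031-03-28 onward; done 2031-03-30 — permitted.
(3) due by 2031-03-30 + 64 days = 2031-06-02; not done until 2031-06-05, 3 days after the deadline.

No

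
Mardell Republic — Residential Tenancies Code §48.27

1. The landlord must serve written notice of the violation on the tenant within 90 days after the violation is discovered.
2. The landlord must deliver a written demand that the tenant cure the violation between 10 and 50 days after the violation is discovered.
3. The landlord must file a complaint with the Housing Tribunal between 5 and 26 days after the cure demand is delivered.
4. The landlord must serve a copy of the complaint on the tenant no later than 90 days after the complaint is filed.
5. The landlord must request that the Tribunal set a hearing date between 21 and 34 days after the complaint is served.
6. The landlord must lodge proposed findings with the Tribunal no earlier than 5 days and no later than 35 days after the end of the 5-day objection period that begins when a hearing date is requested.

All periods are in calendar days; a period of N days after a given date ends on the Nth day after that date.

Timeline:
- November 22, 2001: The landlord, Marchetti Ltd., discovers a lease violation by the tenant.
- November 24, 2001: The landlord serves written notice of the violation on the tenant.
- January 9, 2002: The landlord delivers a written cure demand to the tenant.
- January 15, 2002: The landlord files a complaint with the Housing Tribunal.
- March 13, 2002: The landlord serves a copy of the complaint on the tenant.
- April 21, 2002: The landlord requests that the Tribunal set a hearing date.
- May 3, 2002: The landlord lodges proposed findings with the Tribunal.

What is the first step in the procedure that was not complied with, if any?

(1) due by November 22, 2001 + 90 days = February 20, 2002; November 24, 2001 is within that limit.
(2) the permitted window runs from November 22, 2001 + 10 = December 2, 2001 to November 22, 2001 + 50 = January 11, 2002; done January 9, 2002, which is between those dates.
(3) the permitted window runs from January 9, 2002 + 5 = January 14, 2002 to January 9, 2002 + 26 = February 4, 2002; January 15, 2002 falls inside that range.
(4) due by January 15, 2002 + 90 days = April 15, 2002; March 13, 2002 is within that limit.
(5) the permitted window runs from March 13, 2002 + 21 = April 3, 2002 to March 13, 2002 + 34 = April 16, 2002; April 21, 2002 is 5 days past the end of the window.

Step 5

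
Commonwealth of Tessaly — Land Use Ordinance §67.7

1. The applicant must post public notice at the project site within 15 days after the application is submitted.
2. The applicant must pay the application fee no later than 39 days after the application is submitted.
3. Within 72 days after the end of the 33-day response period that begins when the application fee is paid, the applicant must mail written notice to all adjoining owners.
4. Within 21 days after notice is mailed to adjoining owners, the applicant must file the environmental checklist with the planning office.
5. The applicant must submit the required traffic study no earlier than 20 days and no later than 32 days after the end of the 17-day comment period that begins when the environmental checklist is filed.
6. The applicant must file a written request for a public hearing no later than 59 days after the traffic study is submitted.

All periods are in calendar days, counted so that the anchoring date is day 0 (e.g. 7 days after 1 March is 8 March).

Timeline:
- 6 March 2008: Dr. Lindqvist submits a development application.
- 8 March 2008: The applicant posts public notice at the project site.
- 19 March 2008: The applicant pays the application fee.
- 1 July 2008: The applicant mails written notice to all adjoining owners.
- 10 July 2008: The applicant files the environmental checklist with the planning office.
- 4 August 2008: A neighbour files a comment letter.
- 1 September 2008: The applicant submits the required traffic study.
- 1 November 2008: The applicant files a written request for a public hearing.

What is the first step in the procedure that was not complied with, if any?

Step 5

(1) due by 6 March 2008 + 15 days = 21 March 2008; 8 March 2008 is within that limit.
(2) due by 6 March 2008 + 39 days = 14 April 2008; completed 19 March 2008, before the deadline.
(3) due by 21 April 2008 + 72 days = 2 July 2008; completed 1 July 2008, before the deadline.
(4) due by 1 July 2008 + 21 days = 22 July 2008; 10 July 2008 is within that limit.
(5) the permitted window runs from 27 July 2008 + 20 = 16 August 2008 to 27 July 2008 + 32 = 28 August 2008; 1 September 2008 is 4 days past the end of the window.
That is the first point of non-compliance.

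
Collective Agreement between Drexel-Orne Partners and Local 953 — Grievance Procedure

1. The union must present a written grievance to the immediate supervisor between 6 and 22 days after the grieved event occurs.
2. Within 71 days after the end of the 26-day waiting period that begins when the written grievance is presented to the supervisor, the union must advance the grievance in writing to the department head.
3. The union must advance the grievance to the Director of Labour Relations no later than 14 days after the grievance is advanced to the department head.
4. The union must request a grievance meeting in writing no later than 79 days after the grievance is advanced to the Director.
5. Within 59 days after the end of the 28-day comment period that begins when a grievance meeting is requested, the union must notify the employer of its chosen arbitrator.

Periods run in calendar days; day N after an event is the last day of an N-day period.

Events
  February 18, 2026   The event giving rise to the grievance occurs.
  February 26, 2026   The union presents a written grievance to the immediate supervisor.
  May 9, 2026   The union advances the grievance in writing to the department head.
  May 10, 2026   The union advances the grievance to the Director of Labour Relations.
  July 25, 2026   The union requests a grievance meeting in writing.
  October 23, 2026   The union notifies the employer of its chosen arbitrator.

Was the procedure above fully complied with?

Step 1: the window is 6–22 days after February 18, 2026 (when the grieved event occurs), so February 24, 2026 through March 12, 2026; done February 26, 2026, which is between those dates.
Step 2: 71 days after March 24, 2026 (end of the 26-day waiting period, which began when the written grievance is presented to the supervisor on February 26, 2026) is June 3, 2026; completed May 9, 2026, before the deadline.
Step 3: 14 days after May 9, 2026 (when the grievance is advanced to the department head) is May 23, 2026; May 10, 2026 is within that limit.
Step 4: 79 days after May 10, 2026 (when the grievance is advanced to the Director) is July 28, 2026; done July 25, 2026 — timely.
Step 5: 59 days after August 22, 2026 (end of the 28-day comment period, which began when a grievance meeting is requested on July 25, 2026) is October 20, 2026; done October 23, 2026 — 3 days late.

No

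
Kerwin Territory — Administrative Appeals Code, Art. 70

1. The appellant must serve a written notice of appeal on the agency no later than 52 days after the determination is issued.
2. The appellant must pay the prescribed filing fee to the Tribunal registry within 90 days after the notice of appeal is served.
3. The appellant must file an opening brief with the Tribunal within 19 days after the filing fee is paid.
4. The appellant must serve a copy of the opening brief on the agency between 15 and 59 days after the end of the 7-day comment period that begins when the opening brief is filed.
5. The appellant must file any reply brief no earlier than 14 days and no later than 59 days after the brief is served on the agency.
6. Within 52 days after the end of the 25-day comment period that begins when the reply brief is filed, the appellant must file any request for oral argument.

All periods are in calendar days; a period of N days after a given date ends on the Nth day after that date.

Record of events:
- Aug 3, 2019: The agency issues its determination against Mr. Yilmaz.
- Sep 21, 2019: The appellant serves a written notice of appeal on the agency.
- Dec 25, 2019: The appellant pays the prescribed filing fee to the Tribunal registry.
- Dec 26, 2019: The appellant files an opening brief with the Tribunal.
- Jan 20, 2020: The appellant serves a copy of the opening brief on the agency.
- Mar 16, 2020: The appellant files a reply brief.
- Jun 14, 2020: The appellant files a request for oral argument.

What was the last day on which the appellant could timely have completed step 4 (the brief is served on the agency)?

Mar 1, 2020

The opening brief is filed on Dec 26, 2019; the 7-day comment period therefore ends Jan 2, 2020, and step 4 runs from that date. The window is 15–59 days after Jan 2, 2020; it closes on Mar 1, 2020.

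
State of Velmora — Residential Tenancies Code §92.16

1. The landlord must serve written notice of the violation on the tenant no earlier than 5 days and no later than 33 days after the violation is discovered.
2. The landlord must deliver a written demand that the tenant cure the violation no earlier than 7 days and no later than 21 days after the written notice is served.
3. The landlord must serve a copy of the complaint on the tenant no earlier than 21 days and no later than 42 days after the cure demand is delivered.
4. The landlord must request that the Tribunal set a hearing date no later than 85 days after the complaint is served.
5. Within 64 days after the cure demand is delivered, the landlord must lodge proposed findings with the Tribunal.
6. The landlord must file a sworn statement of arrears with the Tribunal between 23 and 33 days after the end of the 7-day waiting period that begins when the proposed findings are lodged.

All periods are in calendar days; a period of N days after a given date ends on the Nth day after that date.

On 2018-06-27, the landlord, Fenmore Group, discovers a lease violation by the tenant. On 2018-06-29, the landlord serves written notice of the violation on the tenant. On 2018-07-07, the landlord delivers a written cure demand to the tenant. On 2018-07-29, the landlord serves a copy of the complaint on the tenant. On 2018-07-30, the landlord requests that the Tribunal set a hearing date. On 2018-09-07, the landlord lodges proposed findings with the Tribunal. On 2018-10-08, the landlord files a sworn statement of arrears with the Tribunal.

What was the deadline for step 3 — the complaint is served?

Step 3 runs from 2018-07-07, when the cure demand is delivered. The window is 21–42 days after 2018-07-07; it closes on 2018-08-18.

2018-08-18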